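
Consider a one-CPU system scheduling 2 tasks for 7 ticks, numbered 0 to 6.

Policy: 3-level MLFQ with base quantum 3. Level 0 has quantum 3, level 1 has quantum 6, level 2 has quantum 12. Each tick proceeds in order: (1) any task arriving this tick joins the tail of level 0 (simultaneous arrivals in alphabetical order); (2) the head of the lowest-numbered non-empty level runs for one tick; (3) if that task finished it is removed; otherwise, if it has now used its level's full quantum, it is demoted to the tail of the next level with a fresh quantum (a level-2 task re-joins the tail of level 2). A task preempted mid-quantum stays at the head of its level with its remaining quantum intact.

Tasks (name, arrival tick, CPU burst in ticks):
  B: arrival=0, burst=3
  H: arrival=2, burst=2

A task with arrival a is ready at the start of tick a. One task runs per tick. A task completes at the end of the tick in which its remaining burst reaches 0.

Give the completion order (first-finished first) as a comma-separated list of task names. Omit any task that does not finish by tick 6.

t=0: L0/L1/L2 = B/-/- → run B
t=1: L0/L1/L2 = B/-/- → run B
t=2: L0/L1/L2 = BH/-/- → run B
t=3: L0/L1/L2 = H/-/- → run H
t=4: L0/L1/L2 = H/-/- → run H
t=5: (idle)
t=6: (idle)

completion order = B, H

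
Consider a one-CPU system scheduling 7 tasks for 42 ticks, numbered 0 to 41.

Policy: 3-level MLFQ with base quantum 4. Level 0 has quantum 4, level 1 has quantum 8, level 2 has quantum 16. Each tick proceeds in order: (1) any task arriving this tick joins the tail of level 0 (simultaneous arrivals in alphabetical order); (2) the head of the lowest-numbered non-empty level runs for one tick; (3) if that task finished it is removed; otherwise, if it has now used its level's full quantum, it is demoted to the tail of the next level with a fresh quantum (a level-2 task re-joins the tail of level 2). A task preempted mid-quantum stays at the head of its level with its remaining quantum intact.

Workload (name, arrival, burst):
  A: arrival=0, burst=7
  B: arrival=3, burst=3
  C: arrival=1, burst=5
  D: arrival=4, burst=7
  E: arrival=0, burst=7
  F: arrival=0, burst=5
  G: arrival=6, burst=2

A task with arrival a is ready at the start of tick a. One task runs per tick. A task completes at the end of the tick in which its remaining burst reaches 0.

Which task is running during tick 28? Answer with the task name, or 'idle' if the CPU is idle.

t=0: L0/L1/L2 = AEF/-/- → run A
t=1: L0/L1/L2 = AEFC/-/- → run A
t=2: L0/L1/L2 = AEFC/-/- → run A
t=3: L0/L1/L2 = AEFCB/-/- → run A
t=4: L0/L1/L2 = EFCBD/A/- → run E
t=5: L0/L1/L2 = EFCBD/A/- → run E
t=6: L0/L1/L2 = EFCBDG/A/- → run E
t=7: L0/L1/L2 = EFCBDG/A/- → run E
t=8: L0/L1/L2 = FCBDG/AE/- → run F
t=9: L0/L1/L2 = FCBDG/AE/- → run F
t=10: L0/L1/L2 = FCBDG/AE/- → run F
t=11: L0/L1/L2 = FCBDG/AE/- → run F
t=12: L0/L1/L2 = CBDG/AEF/- → run C
t=13: L0/L1/L2 = CBDG/AEF/- → run C
t=14: L0/L1/L2 = CBDG/AEF/- → run C
t=15: L0/L1/L2 = CBDG/AEF/- → run C
t=16: L0/L1/L2 = BDG/AEFC/- → run B
t=17: L0/L1/L2 = BDG/AEFC/- → run B
t=18: L0/L1/L2 = BDG/AEFC/- → run B
t=19: L0/L1/L2 = DG/AEFC/- → run D
t=20: L0/L1/L2 = DG/AEFC/- → run D
t=21: L0/L1/L2 = DG/AEFC/- → run D
t=22: L0/L1/L2 = DG/AEFC/- → run D
t=23: L0/L1/L2 = G/AEFCD/- → run G
t=24: L0/L1/L2 = G/AEFCD/- → run G
t=25: L0/L1/L2 = -/AEFCD/- → run A
t=26: L0/L1/L2 = -/AEFCD/- → run A
t=27: L0/L1/L2 = -/AEFCD/- → run A
t=28: L0/L1/L2 = -/EFCD/- → run E
t=29: L0/L1/L2 = -/EFCD/- → run E
t=30: L0/L1/L2 = -/EFCD/- → run E
t=31: L0/L1/L2 = -/FCD/- → run F
t=32: L0/L1/L2 = -/CD/- → run C
t=33: L0/L1/L2 = -/D/- → run D
t=34: L0/L1/L2 = -/D/- → run D
t=35: L0/L1/L2 = -/D/- → run D
t=36: (idle)
t=37: (idle)
t=38: (idle)
t=39: (idle)
t=40: (idle)
t=41: (idle)

running at tick 28 = E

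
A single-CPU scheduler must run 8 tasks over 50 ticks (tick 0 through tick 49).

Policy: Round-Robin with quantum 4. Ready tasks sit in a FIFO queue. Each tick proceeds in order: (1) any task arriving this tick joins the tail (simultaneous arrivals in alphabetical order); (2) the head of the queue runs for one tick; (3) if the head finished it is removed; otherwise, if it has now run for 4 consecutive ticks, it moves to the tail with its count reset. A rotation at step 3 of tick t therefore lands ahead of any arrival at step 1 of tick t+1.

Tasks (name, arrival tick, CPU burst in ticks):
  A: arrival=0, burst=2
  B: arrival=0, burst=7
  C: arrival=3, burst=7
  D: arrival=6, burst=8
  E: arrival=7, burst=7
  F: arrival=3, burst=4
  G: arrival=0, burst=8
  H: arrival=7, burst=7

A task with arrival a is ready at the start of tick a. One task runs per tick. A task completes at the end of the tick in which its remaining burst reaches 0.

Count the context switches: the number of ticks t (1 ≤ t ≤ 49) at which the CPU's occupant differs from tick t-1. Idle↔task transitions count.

context switches = 13

t=0: queue=[A,B,G] q_used=0 → run A
t=1: queue=[A,B,G] q_used=1 → run A
t=2: queue=[B,G] q_used=0 → run B
t=3: queue=[B,G,C,F] q_used=1 → run B
t=4: queue=[B,G,C,F] q_used=2 → run B
t=5: queue=[B,G,C,F] q_used=3 → run B
t=6: queue=[G,C,F,B,D] q_used=0 → run G
t=7: queue=[G,C,F,B,D,E,H] q_used=1 → run G
t=8: queue=[G,C,F,B,D,E,H] q_used=2 → run G
t=9: queue=[G,C,F,B,D,E,H] q_used=3 → run G
t=10: queue=[C,F,B,D,E,H,G] q_used=0 → run C
t=11: queue=[C,F,B,D,E,H,G] q_used=1 → run C
t=12: queue=[C,F,B,D,E,H,G] q_used=2 → run C
t=13: queue=[C,F,B,D,E,H,G] q_used=3 → run C
t=14: queue=[F,B,D,E,H,G,C] q_used=0 → run F
t=15: queue=[F,B,D,E,H,G,C] q_used=1 → run F
t=16: queue=[F,B,D,E,H,G,C] q_used=2 → run F
t=17: queue=[F,B,D,E,H,G,C] q_used=3 → run F
t=18: queue=[B,D,E,H,G,C] q_used=0 → run B
t=19: queue=[B,D,E,H,G,C] q_used=1 → run B
t=20: queue=[B,D,E,H,G,C] q_used=2 → run B
t=21: queue=[D,E,H,G,C] q_used=0 → run D
t=22: queue=[D,E,H,G,C] q_used=1 → run D
t=23: queue=[D,E,H,G,C] q_used=2 → run D
t=24: queue=[D,E,H,G,C] q_used=3 → run D
t=25: queue=[E,H,G,C,D] q_used=0 → run E
t=26: queue=[E,H,G,C,D] q_used=1 → run E
t=27: queue=[E,H,G,C,D] q_used=2 → run E
t=28: queue=[E,H,G,C,D] q_used=3 → run E
t=29: queue=[H,G,C,D,E] q_used=0 → run H
t=30: queue=[H,G,C,D,E] q_used=1 → run H
t=31: queue=[H,G,C,D,E] q_used=2 → run H
t=32: queue=[H,G,C,D,E] q_used=3 → run H
t=33: queue=[G,C,D,E,H] q_used=0 → run G
t=34: queue=[G,C,D,E,H] q_used=1 → run G
t=35: queue=[G,C,D,E,H] q_used=2 → run G
t=36: queue=[G,C,D,E,H] q_used=3 → run G
t=37: queue=[C,D,E,H] q_used=0 → run C
t=38: queue=[C,D,E,H] q_used=1 → run C
t=39: queue=[C,D,E,H] q_used=2 → run C
t=40: queue=[D,E,H] q_used=0 → run D
t=41: queue=[D,E,H] q_used=1 → run D
t=42: queue=[D,E,H] q_used=2 → run D
t=43: queue=[D,E,H] q_used=3 → run D
t=44: queue=[E,H] q_used=0 → run E
t=45: queue=[E,H] q_used=1 → run E
t=46: queue=[E,H] q_used=2 → run E
t=47: queue=[H] q_used=0 → run H
t=48: queue=[H] q_used=1 → run H
t=49: queue=[H] q_used=2 → run H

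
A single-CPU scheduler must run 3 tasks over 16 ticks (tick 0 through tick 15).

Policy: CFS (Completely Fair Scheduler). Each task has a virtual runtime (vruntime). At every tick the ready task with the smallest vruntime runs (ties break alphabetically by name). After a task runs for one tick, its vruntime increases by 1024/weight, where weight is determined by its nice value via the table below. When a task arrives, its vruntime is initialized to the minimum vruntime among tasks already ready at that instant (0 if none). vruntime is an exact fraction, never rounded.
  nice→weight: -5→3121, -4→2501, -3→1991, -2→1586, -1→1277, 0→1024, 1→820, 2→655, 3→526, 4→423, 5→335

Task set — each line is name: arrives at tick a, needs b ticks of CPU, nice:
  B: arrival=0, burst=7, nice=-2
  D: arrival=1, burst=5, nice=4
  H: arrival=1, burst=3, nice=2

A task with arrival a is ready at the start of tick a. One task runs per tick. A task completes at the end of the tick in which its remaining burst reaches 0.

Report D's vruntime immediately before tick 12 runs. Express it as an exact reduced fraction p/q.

vruntime(D, start of tick 12) = 1840640/335439

t=0: vr[B=0] → run B
t=1: vr[B=512/793 D=512/793 H=512/793] → run B
t=2: vr[B=1024/793 D=512/793 H=512/793] → run D
t=3: vr[B=1024/793 D=1028608/335439 H=512/793] → run H
t=4: vr[B=1024/793 D=1028608/335439 H=1147392/519415] → run B
t=5: vr[B=1536/793 D=1028608/335439 H=1147392/519415] → run B
t=6: vr[B=2048/793 D=1028608/335439 H=1147392/519415] → run H
t=7: vr[B=2048/793 D=1028608/335439 H=1959424/519415] → run B
t=8: vr[B=2560/793 D=1028608/335439 H=1959424/519415] → run D
t=9: vr[B=2560/793 D=1840640/335439 H=1959424/519415] → run B
t=10: vr[B=3072/793 D=1840640/335439 H=1959424/519415] → run H
t=11: vr[B=3072/793 D=1840640/335439] → run B
t=12: vr[D=1840640/335439] → run D
t=13: vr[D=884224/111813] → run D
t=14: vr[D=3464704/335439] → run D
t=15: (idle)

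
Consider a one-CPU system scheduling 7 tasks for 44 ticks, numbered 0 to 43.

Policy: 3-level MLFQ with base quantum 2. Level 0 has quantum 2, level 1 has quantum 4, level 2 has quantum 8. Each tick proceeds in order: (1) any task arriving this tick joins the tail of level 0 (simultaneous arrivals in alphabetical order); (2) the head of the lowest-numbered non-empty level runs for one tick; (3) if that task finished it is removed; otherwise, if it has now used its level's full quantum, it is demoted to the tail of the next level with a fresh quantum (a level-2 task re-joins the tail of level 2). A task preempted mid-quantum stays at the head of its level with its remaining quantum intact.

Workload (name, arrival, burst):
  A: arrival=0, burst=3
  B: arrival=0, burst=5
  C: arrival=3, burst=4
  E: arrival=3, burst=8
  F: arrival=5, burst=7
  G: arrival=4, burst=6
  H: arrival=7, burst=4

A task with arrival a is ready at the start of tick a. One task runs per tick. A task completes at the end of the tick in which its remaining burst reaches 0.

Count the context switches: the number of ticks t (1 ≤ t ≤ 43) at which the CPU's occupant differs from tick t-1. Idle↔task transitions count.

t=0: L0/L1/L2 = AB/-/- → run A
t=1: L0/L1/L2 = AB/-/- → run A
t=2: L0/L1/L2 = B/A/- → run B
t=3: L0/L1/L2 = BCE/A/- → run B
t=4: L0/L1/L2 = CEG/AB/- → run C
t=5: L0/L1/L2 = CEGF/AB/- → run C
t=6: L0/L1/L2 = EGF/ABC/- → run E
t=7: L0/L1/L2 = EGFH/ABC/- → run E
t=8: L0/L1/L2 = GFH/ABCE/- → run G
t=9: L0/L1/L2 = GFH/ABCE/- → run G
t=10: L0/L1/L2 = FH/ABCEG/- → run F
t=11: L0/L1/L2 = FH/ABCEG/- → run F
t=12: L0/L1/L2 = H/ABCEGF/- → run H
t=13: L0/L1/L2 = H/ABCEGF/- → run H
t=14: L0/L1/L2 = -/ABCEGFH/- → run A
t=15: L0/L1/L2 = -/BCEGFH/- → run B
t=16: L0/L1/L2 = -/BCEGFH/- → run B
t=17: L0/L1/L2 = -/BCEGFH/- → run B
t=18: L0/L1/L2 = -/CEGFH/- → run C
t=19: L0/L1/L2 = -/CEGFH/- → run C
t=20: L0/L1/L2 = -/EGFH/- → run E
t=21: L0/L1/L2 = -/EGFH/- → run E
t=22: L0/L1/L2 = -/EGFH/- → run E
t=23: L0/L1/L2 = -/EGFH/- → run E
t=24: L0/L1/L2 = -/GFH/E → run G
t=25: L0/L1/L2 = -/GFH/E → run G
t=26: L0/L1/L2 = -/GFH/E → run G
t=27: L0/L1/L2 = -/GFH/E → run G
t=28: L0/L1/L2 = -/FH/E → run F
t=29: L0/L1/L2 = -/FH/E → run F
t=30: L0/L1/L2 = -/FH/E → run F
t=31: L0/L1/L2 = -/FH/E → run F
t=32: L0/L1/L2 = -/H/EF → run H
t=33: L0/L1/L2 = -/H/EF → run H
t=34: L0/L1/L2 = -/-/EF → run E
t=35: L0/L1/L2 = -/-/EF → run E
t=36: L0/L1/L2 = -/-/F → run F
t=37: (idle)
t=38: (idle)
t=39: (idle)
t=40: (idle)
t=41: (idle)
t=42: (idle)
t=43: (idle)

context switches = 16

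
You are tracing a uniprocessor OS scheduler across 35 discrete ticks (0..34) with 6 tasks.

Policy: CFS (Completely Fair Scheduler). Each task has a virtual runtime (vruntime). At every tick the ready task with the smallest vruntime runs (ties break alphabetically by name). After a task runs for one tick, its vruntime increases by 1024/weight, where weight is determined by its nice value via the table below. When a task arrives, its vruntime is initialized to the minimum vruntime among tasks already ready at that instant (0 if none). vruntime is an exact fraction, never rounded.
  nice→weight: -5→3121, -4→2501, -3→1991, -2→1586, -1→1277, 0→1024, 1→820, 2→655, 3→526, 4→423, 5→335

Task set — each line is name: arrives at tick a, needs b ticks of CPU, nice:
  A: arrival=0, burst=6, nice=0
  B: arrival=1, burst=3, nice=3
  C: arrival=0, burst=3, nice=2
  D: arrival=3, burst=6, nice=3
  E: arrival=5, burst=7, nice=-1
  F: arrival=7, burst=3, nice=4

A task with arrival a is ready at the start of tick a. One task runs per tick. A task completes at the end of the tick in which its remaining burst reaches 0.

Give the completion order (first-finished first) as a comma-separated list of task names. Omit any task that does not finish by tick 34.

completion order = C, B, A, E, F, D

t=0: vr[A=0 C=0] → run A
t=1: vr[A=1 B=0 C=0] → run B
t=2: vr[A=1 B=512/263 C=0] → run C
t=3: vr[A=1 B=512/263 C=1024/655 D=1] → run A
t=4: vr[A=2 B=512/263 C=1024/655 D=1] → run D
t=5: vr[A=2 B=512/263 C=1024/655 D=775/263 E=1024/655] → run C
t=6: vr[A=2 B=512/263 C=2048/655 D=775/263 E=1024/655] → run E
t=7: vr[A=2 B=512/263 C=2048/655 D=775/263 E=1978368/836435 F=512/263] → run B
t=8: vr[A=2 B=1024/263 C=2048/655 D=775/263 E=1978368/836435 F=512/263] → run F
t=9: vr[A=2 B=1024/263 C=2048/655 D=775/263 E=1978368/836435 F=485888/111249] → run A
t=10: vr[A=3 B=1024/263 C=2048/655 D=775/263 E=1978368/836435 F=485888/111249] → run E
t=11: vr[A=3 B=1024/263 C=2048/655 D=775/263 E=2649088/836435 F=485888/111249] → run D
t=12: vr[A=3 B=1024/263 C=2048/655 D=1287/263 E=2649088/836435 F=485888/111249] → run A
t=13: vr[A=4 B=1024/263 C=2048/655 D=1287/263 E=2649088/836435 F=485888/111249] → run C
t=14: vr[A=4 B=1024/263 D=1287/263 E=2649088/836435 F=485888/111249] → run E
t=15: vr[A=4 B=1024/263 D=1287/263 E=3319808/836435 F=485888/111249] → run B
t=16: vr[A=4 D=1287/263 E=3319808/836435 F=485888/111249] → run E
t=17: vr[A=4 D=1287/263 E=3990528/836435 F=485888/111249] → run A
t=18: vr[A=5 D=1287/263 E=3990528/836435 F=485888/111249] → run F
t=19: vr[A=5 D=1287/263 E=3990528/836435 F=755200/111249] → run E
t=20: vr[A=5 D=1287/263 E=4661248/836435 F=755200/111249] → run D
t=21: vr[A=5 D=1799/263 E=4661248/836435 F=755200/111249] → run A
t=22: vr[D=1799/263 E=4661248/836435 F=755200/111249] → run E
t=23: vr[D=1799/263 E=5331968/836435 F=755200/111249] → run E
t=24: vr[D=1799/263 F=755200/111249] → run F
t=25: vr[D=1799/263] → run D
t=26: vr[D=2311/263] → run D
t=27: vr[D=2823/263] → run D
t=28: (idle)
t=29: (idle)
t=30: (idle)
t=31: (idle)
t=32: (idle)
t=33: (idle)
t=34: (idle)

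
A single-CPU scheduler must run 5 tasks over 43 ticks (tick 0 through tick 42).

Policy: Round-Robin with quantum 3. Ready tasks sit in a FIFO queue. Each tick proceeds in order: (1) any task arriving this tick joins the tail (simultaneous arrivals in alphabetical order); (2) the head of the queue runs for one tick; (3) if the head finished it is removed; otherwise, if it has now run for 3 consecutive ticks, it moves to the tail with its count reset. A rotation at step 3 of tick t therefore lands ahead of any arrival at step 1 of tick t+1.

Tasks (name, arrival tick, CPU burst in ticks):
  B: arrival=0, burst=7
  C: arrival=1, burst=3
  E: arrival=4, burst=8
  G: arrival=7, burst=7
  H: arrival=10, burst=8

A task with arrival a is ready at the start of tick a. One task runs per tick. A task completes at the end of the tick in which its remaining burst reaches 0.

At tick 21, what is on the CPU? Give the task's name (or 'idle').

running at tick 21 = E

t=0: queue=[B] q_used=0 → run B
t=1: queue=[B,C] q_used=1 → run B
t=2: queue=[B,C] q_used=2 → run B
t=3: queue=[C,B] q_used=0 → run C
t=4: queue=[C,B,E] q_used=1 → run C
t=5: queue=[C,B,E] q_used=2 → run C
t=6: queue=[B,E] q_used=0 → run B
t=7: queue=[B,E,G] q_used=1 → run B
t=8: queue=[B,E,G] q_used=2 → run B
t=9: queue=[E,G,B] q_used=0 → run E
t=10: queue=[E,G,B,H] q_used=1 → run E
t=11: queue=[E,G,B,H] q_used=2 → run E
t=12: queue=[G,B,H,E] q_used=0 → run G
t=13: queue=[G,B,H,E] q_used=1 → run G
t=14: queue=[G,B,H,E] q_used=2 → run G
t=15: queue=[B,H,E,G] q_used=0 → run B
t=16: queue=[H,E,G] q_used=0 → run H
t=17: queue=[H,E,G] q_used=1 → run H
t=18: queue=[H,E,G] q_used=2 → run H
t=19: queue=[E,G,H] q_used=0 → run E
t=20: queue=[E,G,H] q_used=1 → run E
t=21: queue=[E,G,H] q_used=2 → run E
t=22: queue=[G,H,E] q_used=0 → run G
t=23: queue=[G,H,E] q_used=1 → run G
t=24: queue=[G,H,E] q_used=2 → run G
t=25: queue=[H,E,G] q_used=0 → run H
t=26: queue=[H,E,G] q_used=1 → run H
t=27: queue=[H,E,G] q_used=2 → run H
t=28: queue=[E,G,H] q_used=0 → run E
t=29: queue=[E,G,H] q_used=1 → run E
t=30: queue=[G,H] q_used=0 → run G
t=31: queue=[H] q_used=0 → run H
t=32: queue=[H] q_used=1 → run H
t=33: (idle)
t=34: (idle)
t=35: (idle)
t=36: (idle)
t=37: (idle)
t=38: (idle)
t=39: (idle)
t=40: (idle)
t=41: (idle)
t=42: (idle)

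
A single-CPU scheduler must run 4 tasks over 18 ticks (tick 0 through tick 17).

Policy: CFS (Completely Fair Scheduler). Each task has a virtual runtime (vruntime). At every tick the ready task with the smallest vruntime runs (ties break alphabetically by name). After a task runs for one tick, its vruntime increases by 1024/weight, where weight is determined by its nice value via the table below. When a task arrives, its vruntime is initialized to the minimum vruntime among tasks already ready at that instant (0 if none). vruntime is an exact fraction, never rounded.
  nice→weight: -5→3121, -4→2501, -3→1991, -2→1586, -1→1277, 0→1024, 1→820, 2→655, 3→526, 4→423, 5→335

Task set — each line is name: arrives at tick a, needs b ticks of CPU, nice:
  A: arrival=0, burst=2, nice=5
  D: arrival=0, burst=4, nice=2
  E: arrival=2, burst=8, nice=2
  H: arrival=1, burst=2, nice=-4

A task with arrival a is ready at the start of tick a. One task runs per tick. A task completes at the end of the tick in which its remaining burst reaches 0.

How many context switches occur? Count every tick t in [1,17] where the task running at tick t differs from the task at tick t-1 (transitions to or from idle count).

t=0: vr[A=0 D=0] → run A
t=1: vr[A=1024/335 D=0 H=0] → run D
t=2: vr[A=1024/335 D=1024/655 E=0 H=0] → run E
t=3: vr[A=1024/335 D=1024/655 E=1024/655 H=0] → run H
t=4: vr[A=1024/335 D=1024/655 E=1024/655 H=1024/2501] → run H
t=5: vr[A=1024/335 D=1024/655 E=1024/655] → run D
t=6: vr[A=1024/335 D=2048/655 E=1024/655] → run E
t=7: vr[A=1024/335 D=2048/655 E=2048/655] → run A
t=8: vr[D=2048/655 E=2048/655] → run D
t=9: vr[D=3072/655 E=2048/655] → run E
t=10: vr[D=3072/655 E=3072/655] → run D
t=11: vr[E=3072/655] → run E
t=12: vr[E=4096/655] → run E
t=13: vr[E=1024/131] → run E
t=14: vr[E=6144/655] → run E
t=15: vr[E=7168/655] → run E
t=16: (idle)
t=17: (idle)

context switches = 11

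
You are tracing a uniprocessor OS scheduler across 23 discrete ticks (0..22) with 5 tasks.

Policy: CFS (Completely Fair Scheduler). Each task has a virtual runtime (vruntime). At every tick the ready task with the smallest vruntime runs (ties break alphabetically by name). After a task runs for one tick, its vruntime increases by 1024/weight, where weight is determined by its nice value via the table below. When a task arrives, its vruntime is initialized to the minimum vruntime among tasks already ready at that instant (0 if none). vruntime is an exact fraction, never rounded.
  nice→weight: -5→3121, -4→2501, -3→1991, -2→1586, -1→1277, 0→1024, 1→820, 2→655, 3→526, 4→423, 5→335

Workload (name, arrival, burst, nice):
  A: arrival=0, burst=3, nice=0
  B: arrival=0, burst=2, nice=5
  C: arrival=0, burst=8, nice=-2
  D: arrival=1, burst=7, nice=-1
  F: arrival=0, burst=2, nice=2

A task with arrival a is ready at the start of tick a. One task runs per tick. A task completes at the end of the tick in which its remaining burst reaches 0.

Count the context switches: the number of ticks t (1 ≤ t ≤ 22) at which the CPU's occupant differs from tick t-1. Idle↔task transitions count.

context switches = 21

t=0: vr[A=0 B=0 C=0 F=0] → run A
t=1: vr[A=1 B=0 C=0 D=0 F=0] → run B
t=2: vr[A=1 B=1024/335 C=0 D=0 F=0] → run C
t=3: vr[A=1 B=1024/335 C=512/793 D=0 F=0] → run D
t=4: vr[A=1 B=1024/335 C=512/793 D=1024/1277 F=0] → run F
t=5: vr[A=1 B=1024/335 C=512/793 D=1024/1277 F=1024/655] → run C
t=6: vr[A=1 B=1024/335 C=1024/793 D=1024/1277 F=1024/655] → run D
t=7: vr[A=1 B=1024/335 C=1024/793 D=2048/1277 F=1024/655] → run A
t=8: vr[A=2 B=1024/335 C=1024/793 D=2048/1277 F=1024/655] → run C
t=9: vr[A=2 B=1024/335 C=1536/793 D=2048/1277 F=1024/655] → run F
t=10: vr[A=2 B=1024/335 C=1536/793 D=2048/1277] → run D
t=11: vr[A=2 B=1024/335 C=1536/793 D=3072/1277] → run C
t=12: vr[A=2 B=1024/335 C=2048/793 D=3072/1277] → run A
t=13: vr[B=1024/335 C=2048/793 D=3072/1277] → run D
t=14: vr[B=1024/335 C=2048/793 D=4096/1277] → run C
t=15: vr[B=1024/335 C=2560/793 D=4096/1277] → run B
t=16: vr[C=2560/793 D=4096/1277] → run D
t=17: vr[C=2560/793 D=5120/1277] → run C
t=18: vr[C=3072/793 D=5120/1277] → run C
t=19: vr[C=3584/793 D=5120/1277] → run D
t=20: vr[C=3584/793 D=6144/1277] → run C
t=21: vr[D=6144/1277] → run D
t=22: (idle)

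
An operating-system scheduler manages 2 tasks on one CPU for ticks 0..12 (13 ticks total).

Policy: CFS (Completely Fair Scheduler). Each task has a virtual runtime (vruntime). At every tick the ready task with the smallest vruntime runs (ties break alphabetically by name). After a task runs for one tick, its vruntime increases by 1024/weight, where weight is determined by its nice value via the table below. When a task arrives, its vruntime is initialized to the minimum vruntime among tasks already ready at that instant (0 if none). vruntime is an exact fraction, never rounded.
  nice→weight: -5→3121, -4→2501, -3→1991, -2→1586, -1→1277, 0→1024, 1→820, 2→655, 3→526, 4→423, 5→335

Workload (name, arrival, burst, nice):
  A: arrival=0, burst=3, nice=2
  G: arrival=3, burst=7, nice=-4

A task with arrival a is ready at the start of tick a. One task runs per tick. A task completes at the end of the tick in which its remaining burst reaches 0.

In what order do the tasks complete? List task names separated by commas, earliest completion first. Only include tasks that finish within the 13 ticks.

completion order = A, G

t=0: vr[A=0] → run A
t=1: vr[A=1024/655] → run A
t=2: vr[A=2048/655] → run A
t=3: vr[G=0] → run G
t=4: vr[G=1024/2501] → run G
t=5: vr[G=2048/2501] → run G
t=6: vr[G=3072/2501] → run G
t=7: vr[G=4096/2501] → run G
t=8: vr[G=5120/2501] → run G
t=9: vr[G=6144/2501] → run G
t=10: (idle)
t=11: (idle)
t=12: (idle)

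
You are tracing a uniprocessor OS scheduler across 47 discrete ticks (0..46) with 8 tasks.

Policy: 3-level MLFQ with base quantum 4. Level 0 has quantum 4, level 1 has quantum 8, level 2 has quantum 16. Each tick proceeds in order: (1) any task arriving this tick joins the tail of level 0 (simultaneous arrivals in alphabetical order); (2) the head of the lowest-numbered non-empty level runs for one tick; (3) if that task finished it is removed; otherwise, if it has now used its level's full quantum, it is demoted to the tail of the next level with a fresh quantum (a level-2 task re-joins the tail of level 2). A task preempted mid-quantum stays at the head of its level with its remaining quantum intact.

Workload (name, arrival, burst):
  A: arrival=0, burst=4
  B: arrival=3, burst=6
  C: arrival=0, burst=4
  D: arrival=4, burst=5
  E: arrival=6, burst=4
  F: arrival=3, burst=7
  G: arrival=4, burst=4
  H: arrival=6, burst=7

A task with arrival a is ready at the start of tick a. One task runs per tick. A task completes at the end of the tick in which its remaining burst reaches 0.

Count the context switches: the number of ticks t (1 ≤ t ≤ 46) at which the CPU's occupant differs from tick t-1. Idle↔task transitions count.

context switches = 12

t=0: L0/L1/L2 = AC/-/- → run A
t=1: L0/L1/L2 = AC/-/- → run A
t=2: L0/L1/L2 = AC/-/- → run A
t=3: L0/L1/L2 = ACBF/-/- → run A
t=4: L0/L1/L2 = CBFDG/-/- → run C
t=5: L0/L1/L2 = CBFDG/-/- → run C
t=6: L0/L1/L2 = CBFDGEH/-/- → run C
t=7: L0/L1/L2 = CBFDGEH/-/- → run C
t=8: L0/L1/L2 = BFDGEH/-/- → run B
t=9: L0/L1/L2 = BFDGEH/-/- → run B
t=10: L0/L1/L2 = BFDGEH/-/- → run B
t=11: L0/L1/L2 = BFDGEH/-/- → run B
t=12: L0/L1/L2 = FDGEH/B/- → run F
t=13: L0/L1/L2 = FDGEH/B/- → run F
t=14: L0/L1/L2 = FDGEH/B/- → run F
t=15: L0/L1/L2 = FDGEH/B/- → run F
t=16: L0/L1/L2 = DGEH/BF/- → run D
t=17: L0/L1/L2 = DGEH/BF/- → run D
t=18: L0/L1/L2 = DGEH/BF/- → run D
t=19: L0/L1/L2 = DGEH/BF/- → run D
t=20: L0/L1/L2 = GEH/BFD/- → run G
t=21: L0/L1/L2 = GEH/BFD/- → run G
t=22: L0/L1/L2 = GEH/BFD/- → run G
t=23: L0/L1/L2 = GEH/BFD/- → run G
t=24: L0/L1/L2 = EH/BFD/- → run E
t=25: L0/L1/L2 = EH/BFD/- → run E
t=26: L0/L1/L2 = EH/BFD/- → run E
t=27: L0/L1/L2 = EH/BFD/- → run E
t=28: L0/L1/L2 = H/BFD/- → run H
t=29: L0/L1/L2 = H/BFD/- → run H
t=30: L0/L1/L2 = H/BFD/- → run H
t=31: L0/L1/L2 = H/BFD/- → run H
t=32: L0/L1/L2 = -/BFDH/- → run B
t=33: L0/L1/L2 = -/BFDH/- → run B
t=34: L0/L1/L2 = -/FDH/- → run F
t=35: L0/L1/L2 = -/FDH/- → run F
t=36: L0/L1/L2 = -/FDH/- → run F
t=37: L0/L1/L2 = -/DH/- → run D
t=38: L0/L1/L2 = -/H/- → run H
t=39: L0/L1/L2 = -/H/- → run H
t=40: L0/L1/L2 = -/H/- → run H
t=41: (idle)
t=42: (idle)
t=43: (idle)
t=44: (idle)
t=45: (idle)
t=46: (idle)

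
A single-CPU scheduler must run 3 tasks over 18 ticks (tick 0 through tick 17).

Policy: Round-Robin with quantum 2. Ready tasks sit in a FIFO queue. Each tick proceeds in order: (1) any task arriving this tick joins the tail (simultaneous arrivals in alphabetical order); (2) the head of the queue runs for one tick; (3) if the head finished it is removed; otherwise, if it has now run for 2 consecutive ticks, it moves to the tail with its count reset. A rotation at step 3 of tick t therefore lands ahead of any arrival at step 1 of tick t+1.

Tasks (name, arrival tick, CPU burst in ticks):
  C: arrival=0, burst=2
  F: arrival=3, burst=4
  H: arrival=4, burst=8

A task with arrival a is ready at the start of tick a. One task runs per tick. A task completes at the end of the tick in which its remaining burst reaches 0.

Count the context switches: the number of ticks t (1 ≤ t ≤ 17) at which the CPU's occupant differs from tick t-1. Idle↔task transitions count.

context switches = 6

t=0: queue=[C] q_used=0 → run C
t=1: queue=[C] q_used=1 → run C
t=2: (idle)
t=3: queue=[F] q_used=0 → run F
t=4: queue=[F,H] q_used=1 → run F
t=5: queue=[H,F] q_used=0 → run H
t=6: queue=[H,F] q_used=1 → run H
t=7: queue=[F,H] q_used=0 → run F
t=8: queue=[F,H] q_used=1 → run F
t=9: queue=[H] q_used=0 → run H
t=10: queue=[H] q_used=1 → run H
t=11: queue=[H] q_used=0 → run H
t=12: queue=[H] q_used=1 → run H
t=13: queue=[H] q_used=0 → run H
t=14: queue=[H] q_used=1 → run H
t=15: (idle)
t=16: (idle)
t=17: (idle)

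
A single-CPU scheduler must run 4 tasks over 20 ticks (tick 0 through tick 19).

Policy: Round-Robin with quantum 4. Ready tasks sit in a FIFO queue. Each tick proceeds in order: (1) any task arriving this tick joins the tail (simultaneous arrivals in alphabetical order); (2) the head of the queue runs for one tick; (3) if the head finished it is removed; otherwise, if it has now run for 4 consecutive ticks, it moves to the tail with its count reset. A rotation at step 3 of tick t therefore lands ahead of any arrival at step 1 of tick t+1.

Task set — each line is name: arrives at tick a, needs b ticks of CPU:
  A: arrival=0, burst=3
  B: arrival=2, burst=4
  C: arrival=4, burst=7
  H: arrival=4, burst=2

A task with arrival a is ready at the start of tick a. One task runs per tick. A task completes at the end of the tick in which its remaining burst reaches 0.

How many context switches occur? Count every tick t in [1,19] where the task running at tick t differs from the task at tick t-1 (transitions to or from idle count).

t=0: queue=[A] q_used=0 → run A
t=1: queue=[A] q_used=1 → run A
t=2: queue=[A,B] q_used=2 → run A
t=3: queue=[B] q_used=0 → run B
t=4: queue=[B,C,H] q_used=1 → run B
t=5: queue=[B,C,H] q_used=2 → run B
t=6: queue=[B,C,H] q_used=3 → run B
t=7: queue=[C,H] q_used=0 → run C
t=8: queue=[C,H] q_used=1 → run C
t=9: queue=[C,H] q_used=2 → run C
t=10: queue=[C,H] q_used=3 → run C
t=11: queue=[H,C] q_used=0 → run H
t=12: queue=[H,C] q_used=1 → run H
t=13: queue=[C] q_used=0 → run C
t=14: queue=[C] q_used=1 → run C
t=15: queue=[C] q_used=2 → run C
t=16: (idle)
t=17: (idle)
t=18: (idle)
t=19: (idle)

context switches = 5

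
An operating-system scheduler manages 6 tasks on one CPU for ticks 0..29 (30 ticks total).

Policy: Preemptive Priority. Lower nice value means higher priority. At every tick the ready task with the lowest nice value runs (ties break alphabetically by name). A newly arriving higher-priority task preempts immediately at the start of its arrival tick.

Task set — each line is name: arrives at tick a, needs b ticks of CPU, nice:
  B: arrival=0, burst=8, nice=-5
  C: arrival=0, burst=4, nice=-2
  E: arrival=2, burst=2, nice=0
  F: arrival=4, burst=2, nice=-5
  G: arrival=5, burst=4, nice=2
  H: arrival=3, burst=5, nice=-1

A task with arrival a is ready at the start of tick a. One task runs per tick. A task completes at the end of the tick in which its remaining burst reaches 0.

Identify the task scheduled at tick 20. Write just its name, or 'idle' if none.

t=0: ready={B,C} → run B
t=1: ready={B,C} → run B
t=2: ready={B,C,E} → run B
t=3: ready={B,C,E,H} → run B
t=4: ready={B,C,E,F,H} → run B
t=5: ready={B,C,E,F,G,H} → run B
t=6: ready={B,C,E,F,G,H} → run B
t=7: ready={B,C,E,F,G,H} → run B
t=8: ready={C,E,F,G,H} → run F
t=9: ready={C,E,F,G,H} → run F
t=10: ready={C,E,G,H} → run C
t=11: ready={C,E,G,H} → run C
t=12: ready={C,E,G,H} → run C
t=13: ready={C,E,G,H} → run C
t=14: ready={E,G,H} → run H
t=15: ready={E,G,H} → run H
t=16: ready={E,G,H} → run H
t=17: ready={E,G,H} → run H
t=18: ready={E,G,H} → run H
t=19: ready={E,G} → run E
t=20: ready={E,G} → run E
t=21: ready={G} → run G
t=22: ready={G} → run G
t=23: ready={G} → run G
t=24: ready={G} → run G
t=25: (idle)
t=26: (idle)
t=27: (idle)
t=28: (idle)
t=29: (idle)

running at tick 20 = E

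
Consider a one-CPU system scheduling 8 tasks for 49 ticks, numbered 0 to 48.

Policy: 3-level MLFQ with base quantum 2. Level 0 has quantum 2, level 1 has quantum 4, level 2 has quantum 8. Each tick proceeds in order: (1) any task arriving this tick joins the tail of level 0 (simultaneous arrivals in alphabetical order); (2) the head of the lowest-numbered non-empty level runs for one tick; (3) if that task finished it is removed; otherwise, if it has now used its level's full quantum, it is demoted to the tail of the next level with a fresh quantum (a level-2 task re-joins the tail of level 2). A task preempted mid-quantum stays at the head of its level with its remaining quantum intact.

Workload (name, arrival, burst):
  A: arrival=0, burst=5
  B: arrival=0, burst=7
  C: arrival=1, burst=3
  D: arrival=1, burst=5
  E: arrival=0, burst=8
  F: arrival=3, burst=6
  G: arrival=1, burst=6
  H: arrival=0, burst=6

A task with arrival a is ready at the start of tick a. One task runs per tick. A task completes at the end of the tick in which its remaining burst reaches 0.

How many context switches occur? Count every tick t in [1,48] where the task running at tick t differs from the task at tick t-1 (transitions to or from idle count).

t=0: L0/L1/L2 = ABEH/-/- → run A
t=1: L0/L1/L2 = ABEHCDG/-/- → run A
t=2: L0/L1/L2 = BEHCDG/A/- → run B
t=3: L0/L1/L2 = BEHCDGF/A/- → run B
t=4: L0/L1/L2 = EHCDGF/AB/- → run E
t=5: L0/L1/L2 = EHCDGF/AB/- → run E
t=6: L0/L1/L2 = HCDGF/ABE/- → run H
t=7: L0/L1/L2 = HCDGF/ABE/- → run H
t=8: L0/L1/L2 = CDGF/ABEH/- → run C
t=9: L0/L1/L2 = CDGF/ABEH/- → run C
t=10: L0/L1/L2 = DGF/ABEHC/- → run D
t=11: L0/L1/L2 = DGF/ABEHC/- → run D
t=12: L0/L1/L2 = GF/ABEHCD/- → run G
t=13: L0/L1/L2 = GF/ABEHCD/- → run G
t=14: L0/L1/L2 = F/ABEHCDG/- → run F
t=15: L0/L1/L2 = F/ABEHCDG/- → run F
t=16: L0/L1/L2 = -/ABEHCDGF/- → run A
t=17: L0/L1/L2 = -/ABEHCDGF/- → run A
t=18: L0/L1/L2 = -/ABEHCDGF/- → run A
t=19: L0/L1/L2 = -/BEHCDGF/- → run B
t=20: L0/L1/L2 = -/BEHCDGF/- → run B
t=21: L0/L1/L2 = -/BEHCDGF/- → run B
t=22: L0/L1/L2 = -/BEHCDGF/- → run B
t=23: L0/L1/L2 = -/EHCDGF/B → run E
t=24: L0/L1/L2 = -/EHCDGF/B → run E
t=25: L0/L1/L2 = -/EHCDGF/B → run E
t=26: L0/L1/L2 = -/EHCDGF/B → run E
t=27: L0/L1/L2 = -/HCDGF/BE → run H
t=28: L0/L1/L2 = -/HCDGF/BE → run H
t=29: L0/L1/L2 = -/HCDGF/BE → run H
t=30: L0/L1/L2 = -/HCDGF/BE → run H
t=31: L0/L1/L2 = -/CDGF/BE → run C
t=32: L0/L1/L2 = -/DGF/BE → run D
t=33: L0/L1/L2 = -/DGF/BE → run D
t=34: L0/L1/L2 = -/DGF/BE → run D
t=35: L0/L1/L2 = -/GF/BE → run G
t=36: L0/L1/L2 = -/GF/BE → run G
t=37: L0/L1/L2 = -/GF/BE → run G
t=38: L0/L1/L2 = -/GF/BE → run G
t=39: L0/L1/L2 = -/F/BE → run F
t=40: L0/L1/L2 = -/F/BE → run F
t=41: L0/L1/L2 = -/F/BE → run F
t=42: L0/L1/L2 = -/F/BE → run F
t=43: L0/L1/L2 = -/-/BE → run B
t=44: L0/L1/L2 = -/-/E → run E
t=45: L0/L1/L2 = -/-/E → run E
t=46: (idle)
t=47: (idle)
t=48: (idle)

context switches = 18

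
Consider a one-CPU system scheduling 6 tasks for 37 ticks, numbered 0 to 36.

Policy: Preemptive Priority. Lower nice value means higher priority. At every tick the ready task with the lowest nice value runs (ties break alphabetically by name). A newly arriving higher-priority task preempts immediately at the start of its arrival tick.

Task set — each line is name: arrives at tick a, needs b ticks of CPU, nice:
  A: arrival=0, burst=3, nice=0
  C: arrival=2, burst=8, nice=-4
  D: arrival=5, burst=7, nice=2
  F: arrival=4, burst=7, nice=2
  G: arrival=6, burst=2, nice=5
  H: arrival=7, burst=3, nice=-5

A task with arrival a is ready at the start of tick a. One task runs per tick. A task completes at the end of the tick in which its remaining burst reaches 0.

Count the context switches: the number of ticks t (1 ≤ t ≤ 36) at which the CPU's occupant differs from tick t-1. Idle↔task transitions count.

context switches = 8

t=0: ready={A} → run A
t=1: ready={A} → run A
t=2: ready={A,C} → run C
t=3: ready={A,C} → run C
t=4: ready={A,C,F} → run C
t=5: ready={A,C,D,F} → run C
t=6: ready={A,C,D,F,G} → run C
t=7: ready={A,C,D,F,G,H} → run H
t=8: ready={A,C,D,F,G,H} → run H
t=9: ready={A,C,D,F,G,H} → run H
t=10: ready={A,C,D,F,G} → run C
t=11: ready={A,C,D,F,G} → run C
t=12: ready={A,C,D,F,G} → run C
t=13: ready={A,D,F,G} → run A
t=14: ready={D,F,G} → run D
t=15: ready={D,F,G} → run D
t=16: ready={D,F,G} → run D
t=17: ready={D,F,G} → run D
t=18: ready={D,F,G} → run D
t=19: ready={D,F,G} → run D
t=20: ready={D,F,G} → run D
t=21: ready={F,G} → run F
t=22: ready={F,G} → run F
t=23: ready={F,G} → run F
t=24: ready={F,G} → run F
t=25: ready={F,G} → run F
t=26: ready={F,G} → run F
t=27: ready={F,G} → run F
t=28: ready={G} → run G
t=29: ready={G} → run G
t=30: (idle)
t=31: (idle)
t=32: (idle)
t=33: (idle)
t=34: (idle)
t=35: (idle)
t=36: (idle)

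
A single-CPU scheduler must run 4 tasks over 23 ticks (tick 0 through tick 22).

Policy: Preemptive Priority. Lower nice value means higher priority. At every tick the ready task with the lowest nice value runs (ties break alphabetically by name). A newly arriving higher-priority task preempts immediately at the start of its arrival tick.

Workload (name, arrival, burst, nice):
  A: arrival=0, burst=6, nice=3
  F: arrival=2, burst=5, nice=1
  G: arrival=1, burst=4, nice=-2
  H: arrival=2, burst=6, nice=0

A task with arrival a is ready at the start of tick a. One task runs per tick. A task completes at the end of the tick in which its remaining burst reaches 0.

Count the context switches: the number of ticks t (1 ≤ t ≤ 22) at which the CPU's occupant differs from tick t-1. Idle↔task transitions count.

t=0: ready={A} → run A
t=1: ready={A,G} → run G
t=2: ready={A,F,G,H} → run G
t=3: ready={A,F,G,H} → run G
t=4: ready={A,F,G,H} → run G
t=5: ready={A,F,H} → run H
t=6: ready={A,F,H} → run H
t=7: ready={A,F,H} → run H
t=8: ready={A,F,H} → run H
t=9: ready={A,F,H} → run H
t=10: ready={A,F,H} → run H
t=11: ready={A,F} → run F
t=12: ready={A,F} → run F
t=13: ready={A,F} → run F
t=14: ready={A,F} → run F
t=15: ready={A,F} → run F
t=16: ready={A} → run A
t=17: ready={A} → run A
t=18: ready={A} → run A
t=19: ready={A} → run A
t=20: ready={A} → run A
t=21: (idle)
t=22: (idle)

context switches = 5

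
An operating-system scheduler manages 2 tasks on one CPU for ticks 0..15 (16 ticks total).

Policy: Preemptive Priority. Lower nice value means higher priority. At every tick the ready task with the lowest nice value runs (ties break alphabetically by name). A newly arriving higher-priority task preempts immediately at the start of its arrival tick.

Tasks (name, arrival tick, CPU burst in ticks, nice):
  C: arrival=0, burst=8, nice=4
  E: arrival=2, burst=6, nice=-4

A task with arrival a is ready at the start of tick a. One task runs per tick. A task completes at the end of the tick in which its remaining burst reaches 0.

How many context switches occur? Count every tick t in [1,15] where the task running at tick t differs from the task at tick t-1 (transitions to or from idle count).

context switches = 3

t=0: ready={C} → run C
t=1: ready={C} → run C
t=2: ready={C,E} → run E
t=3: ready={C,E} → run E
t=4: ready={C,E} → run E
t=5: ready={C,E} → run E
t=6: ready={C,E} → run E
t=7: ready={C,E} → run E
t=8: ready={C} → run C
t=9: ready={C} → run C
t=10: ready={C} → run C
t=11: ready={C} → run C
t=12: ready={C} → run C
t=13: ready={C} → run C
t=14: (idle)
t=15: (idle)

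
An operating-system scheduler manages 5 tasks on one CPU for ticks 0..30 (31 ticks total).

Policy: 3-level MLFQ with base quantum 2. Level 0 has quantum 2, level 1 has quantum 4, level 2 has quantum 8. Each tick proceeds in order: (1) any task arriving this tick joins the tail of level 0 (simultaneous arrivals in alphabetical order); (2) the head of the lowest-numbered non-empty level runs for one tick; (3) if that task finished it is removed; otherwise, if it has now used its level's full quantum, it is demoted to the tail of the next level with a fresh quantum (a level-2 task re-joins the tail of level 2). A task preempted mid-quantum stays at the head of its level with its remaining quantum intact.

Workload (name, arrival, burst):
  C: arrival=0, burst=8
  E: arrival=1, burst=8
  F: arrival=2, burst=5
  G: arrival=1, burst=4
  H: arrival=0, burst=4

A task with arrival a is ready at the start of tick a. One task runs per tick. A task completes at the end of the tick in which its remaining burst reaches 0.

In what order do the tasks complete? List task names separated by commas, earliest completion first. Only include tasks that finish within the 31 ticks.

t=0: L0/L1/L2 = CH/-/- → run C
t=1: L0/L1/L2 = CHEG/-/- → run C
t=2: L0/L1/L2 = HEGF/C/- → run H
t=3: L0/L1/L2 = HEGF/C/- → run H
t=4: L0/L1/L2 = EGF/CH/- → run E
t=5: L0/L1/L2 = EGF/CH/- → run E
t=6: L0/L1/L2 = GF/CHE/- → run G
t=7: L0/L1/L2 = GF/CHE/- → run G
t=8: L0/L1/L2 = F/CHEG/- → run F
t=9: L0/L1/L2 = F/CHEG/- → run F
t=10: L0/L1/L2 = -/CHEGF/- → run C
t=11: L0/L1/L2 = -/CHEGF/- → run C
t=12: L0/L1/L2 = -/CHEGF/- → run C
t=13: L0/L1/L2 = -/CHEGF/- → run C
t=14: L0/L1/L2 = -/HEGF/C → run H
t=15: L0/L1/L2 = -/HEGF/C → run H
t=16: L0/L1/L2 = -/EGF/C → run E
t=17: L0/L1/L2 = -/EGF/C → run E
t=18: L0/L1/L2 = -/EGF/C → run E
t=19: L0/L1/L2 = -/EGF/C → run E
t=20: L0/L1/L2 = -/GF/CE → run G
t=21: L0/L1/L2 = -/GF/CE → run G
t=22: L0/L1/L2 = -/F/CE → run F
t=23: L0/L1/L2 = -/F/CE → run F
t=24: L0/L1/L2 = -/F/CE → run F
t=25: L0/L1/L2 = -/-/CE → run C
t=26: L0/L1/L2 = -/-/CE → run C
t=27: L0/L1/L2 = -/-/E → run E
t=28: L0/L1/L2 = -/-/E → run E
t=29: (idle)
t=30: (idle)

completion order = H, G, F, C, E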